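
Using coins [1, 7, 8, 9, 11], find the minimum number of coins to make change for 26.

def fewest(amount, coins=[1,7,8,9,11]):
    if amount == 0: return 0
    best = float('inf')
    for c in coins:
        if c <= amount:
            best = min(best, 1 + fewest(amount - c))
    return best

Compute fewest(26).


Building up with DP:
fewest(0) = 0
fewest(1) = min(1+fewest(0)=1+0=1) = 1
fewest(2) = min(1+fewest(1)=1+1=2) = 2
fewest(3) = min(1+fewest(2)=1+2=3) = 3
fewest(4) = min(1+fewest(3)=1+3=4) = 4
fewest(5) = min(1+fewest(4)=1+4=5) = 5
fewest(6) = min(1+fewest(5)=1+5=6) = 6
fewest(7) = min(1+fewest(6)=1+6=7, 1+fewest(0)=1+0=1) = 1
fewest(8) = min(1+fewest(7)=1+1=2, 1+fewest(1)=1+1=2, 1+fewest(0)=1+0=1) = 1
fewest(9) = min(1+fewest(8)=1+1=2, 1+fewest(2)=1+2=3, 1+fewest(1)=1+1=2, 1+fewest(0)=1+0=1) = 1
fewest(10) = min(1+fewest(9)=1+1=2, 1+fewest(3)=1+3=4, 1+fewest(2)=1+2=3, 1+fewest(1)=1+1=2) = 2
fewest(11) = min(1+fewest(10)=1+2=3, 1+fewest(4)=1+4=5, 1+fewest(3)=1+3=4, 1+fewest(2)=1+2=3, 1+fewest(0)=1+0=1) = 1
fewest(12) = min(1+fewest(11)=1+1=2, 1+fewest(5)=1+5=6, 1+fewest(4)=1+4=5, 1+fewest(3)=1+3=4, 1+fewest(1)=1+1=2) = 2
fewest(13) = min(1+fewest(12)=1+2=3, 1+fewest(6)=1+6=7, 1+fewest(5)=1+5=6, 1+fewest(4)=1+4=5, 1+fewest(2)=1+2=3) = 3
fewest(14) = min(1+fewest(13)=1+3=4, 1+fewest(7)=1+1=2, 1+fewest(6)=1+6=7, 1+fewest(5)=1+5=6, 1+fewest(3)=1+3=4) = 2
fewest(15) = min(1+fewest(14)=1+2=3, 1+fewest(8)=1+1=2, 1+fewest(7)=1+1=2, 1+fewest(6)=1+6=7, 1+fewest(4)=1+4=5) = 2
fewest(16) = min(1+fewest(15)=1+2=3, 1+fewest(9)=1+1=2, 1+fewest(8)=1+1=2, 1+fewest(7)=1+1=2, 1+fewest(5)=1+5=6) = 2
fewest(17) = min(1+fewest(16)=1+2=3, 1+fewest(10)=1+2=3, 1+fewest(9)=1+1=2, 1+fewest(8)=1+1=2, 1+fewest(6)=1+6=7) = 2
fewest(18) = min(1+fewest(17)=1+2=3, 1+fewest(11)=1+1=2, 1+fewest(10)=1+2=3, 1+fewest(9)=1+1=2, 1+fewest(7)=1+1=2) = 2
fewest(19) = min(1+fewest(18)=1+2=3, 1+fewest(12)=1+2=3, 1+fewest(11)=1+1=2, 1+fewest(10)=1+2=3, 1+fewest(8)=1+1=2) = 2
fewest(20) = min(1+fewest(19)=1+2=3, 1+fewest(13)=1+3=4, 1+fewest(12)=1+2=3, 1+fewest(11)=1+1=2, 1+fewest(9)=1+1=2) = 2
fewest(21) = min(1+fewest(20)=1+2=3, 1+fewest(14)=1+2=3, 1+fewest(13)=1+3=4, 1+fewest(12)=1+2=3, 1+fewest(10)=1+2=3) = 3
fewest(22) = min(1+fewest(21)=1+3=4, 1+fewest(15)=1+2=3, 1+fewest(14)=1+2=3, 1+fewest(13)=1+3=4, 1+fewest(11)=1+1=2) = 2
fewest(23) = min(1+fewest(22)=1+2=3, 1+fewest(16)=1+2=3, 1+fewest(15)=1+2=3, 1+fewest(14)=1+2=3, 1+fewest(12)=1+2=3) = 3
fewest(24) = min(1+fewest(23)=1+3=4, 1+fewest(17)=1+2=3, 1+fewest(16)=1+2=3, 1+fewest(15)=1+2=3, 1+fewest(13)=1+3=4) = 3
fewest(25) = min(1+fewest(24)=1+3=4, 1+fewest(18)=1+2=3, 1+fewest(17)=1+2=3, 1+fewest(16)=1+2=3, 1+fewest(14)=1+2=3) = 3
fewest(26) = min(1+fewest(25)=1+3=4, 1+fewest(19)=1+2=3, 1+fewest(18)=1+2=3, 1+fewest(17)=1+2=3, 1+fewest(15)=1+2=3) = 3

3


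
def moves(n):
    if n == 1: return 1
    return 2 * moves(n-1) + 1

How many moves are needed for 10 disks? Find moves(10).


moves(10) = 2 * moves(9) + 1
moves(9) = 2 * moves(8) + 1
moves(8) = 2 * moves(7) + 1
moves(7) = 2 * moves(6) + 1
moves(6) = 2 * moves(5) + 1
moves(5) = 2 * moves(4) + 1
moves(4) = 2 * moves(3) + 1
moves(3) = 2 * moves(2) + 1
moves(2) = 2 * moves(1) + 1
moves(1) = 1  (base case)
moves(2) = 2 * 1 + 1 = 3
moves(3) = 2 * 3 + 1 = 7
moves(4) = 2 * 7 + 1 = 15
moves(5) = 2 * 15 + 1 = 31
moves(6) = 2 * 31 + 1 = 63
moves(7) = 2 * 63 + 1 = 127
moves(8) = 2 * 127 + 1 = 255
moves(9) = 2 * 255 + 1 = 511
moves(10) = 2 * 511 + 1 = 1023

1023


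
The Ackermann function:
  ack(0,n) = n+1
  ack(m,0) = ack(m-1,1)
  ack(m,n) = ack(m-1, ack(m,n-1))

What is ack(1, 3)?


ack(1, 3) = ack(0, ack(1, 2))
  ack(1, 2) = ack(0, ack(1, 1))
    ack(1, 1) = ack(0, ack(1, 0))
      ack(1, 0) = ack(0, 1)
        ack(0, 1) = 2
      = ack(0, 2)
      ack(0, 2) = 3
    = ack(0, 3)
    ack(0, 3) = 4
  = ack(0, 4)
  ack(0, 4) = 5
Result: ack(1, 3) = 5

5


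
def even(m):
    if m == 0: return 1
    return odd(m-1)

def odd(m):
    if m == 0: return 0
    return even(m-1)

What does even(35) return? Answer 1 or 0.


even(35) = odd(34)
odd(34) = even(33)
even(33) = odd(32)
odd(32) = even(31)
even(31) = odd(30)
odd(30) = even(29)
even(29) = odd(28)
odd(28) = even(27)
even(27) = odd(26)
odd(26) = even(25)
even(25) = odd(24)
odd(24) = even(23)
even(23) = odd(22)
odd(22) = even(21)
even(21) = odd(20)
odd(20) = even(19)
even(19) = odd(18)
odd(18) = even(17)
even(17) = odd(16)
odd(16) = even(15)
even(15) = odd(14)
odd(14) = even(13)
even(13) = odd(12)
odd(12) = even(11)
even(11) = odd(10)
odd(10) = even(9)
even(9) = odd(8)
odd(8) = even(7)
even(7) = odd(6)
odd(6) = even(5)
even(5) = odd(4)
odd(4) = even(3)
even(3) = odd(2)
odd(2) = even(1)
even(1) = odd(0)
odd(0) = 0  (base case)
Result: 0

0


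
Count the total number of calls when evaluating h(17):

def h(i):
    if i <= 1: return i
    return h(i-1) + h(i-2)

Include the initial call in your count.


Let C(n) = total calls for h(n)
C(0) = 1, C(1) = 1
C(2) = 1 + C(1) + C(0) = 1 + 1 + 1 = 3
C(3) = 1 + C(2) + C(1) = 1 + 3 + 1 = 5
C(4) = 1 + C(3) + C(2) = 1 + 5 + 3 = 9
C(5) = 1 + C(4) + C(3) = 1 + 9 + 5 = 15
C(6) = 1 + C(5) + C(4) = 1 + 15 + 9 = 25
C(7) = 1 + C(6) + C(5) = 1 + 25 + 15 = 41
C(8) = 1 + C(7) + C(6) = 1 + 41 + 25 = 67
C(9) = 1 + C(8) + C(7) = 1 + 67 + 41 = 109
C(10) = 1 + C(9) + C(8) = 1 + 109 + 67 = 177
C(11) = 1 + C(10) + C(9) = 1 + 177 + 109 = 287
C(12) = 1 + C(11) + C(10) = 1 + 287 + 177 = 465
C(13) = 1 + C(12) + C(11) = 1 + 465 + 287 = 753
C(14) = 1 + C(13) + C(12) = 1 + 753 + 465 = 1219
C(15) = 1 + C(14) + C(13) = 1 + 1219 + 753 = 1973
C(16) = 1 + C(15) + C(14) = 1 + 1973 + 1219 = 3193
C(17) = 1 + C(16) + C(15) = 1 + 3193 + 1973 = 5167

5167


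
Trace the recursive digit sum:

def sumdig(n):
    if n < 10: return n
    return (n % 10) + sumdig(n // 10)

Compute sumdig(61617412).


sumdig(61617412) = 2 + sumdig(6161741)
sumdig(6161741) = 1 + sumdig(616174)
sumdig(616174) = 4 + sumdig(61617)
sumdig(61617) = 7 + sumdig(6161)
sumdig(6161) = 1 + sumdig(616)
sumdig(616) = 6 + sumdig(61)
sumdig(61) = 1 + sumdig(6)
sumdig(6) = 6  (base case)
Total: 2 + 1 + 4 + 7 + 1 + 6 + 1 + 6 = 28

28


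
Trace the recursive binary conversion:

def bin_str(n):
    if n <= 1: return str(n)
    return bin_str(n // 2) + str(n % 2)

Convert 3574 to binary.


bin_str(3574) = bin_str(1787) + '0'
bin_str(1787) = bin_str(893) + '1'
bin_str(893) = bin_str(446) + '1'
bin_str(446) = bin_str(223) + '0'
bin_str(223) = bin_str(111) + '1'
bin_str(111) = bin_str(55) + '1'
bin_str(55) = bin_str(27) + '1'
bin_str(27) = bin_str(13) + '1'
bin_str(13) = bin_str(6) + '1'
bin_str(6) = bin_str(3) + '0'
bin_str(3) = bin_str(1) + '1'
bin_str(1) = '1'  (base case)
Concatenating: '1' + '1' + '0' + '1' + '1' + '1' + '1' + '1' + '0' + '1' + '1' + '0' = '110111110110'

110111110110


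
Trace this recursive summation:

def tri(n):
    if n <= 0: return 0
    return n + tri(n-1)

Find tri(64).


tri(64)
= 64 + 63 + 62 + 61 + 60 + 59 + 58 + 57 + 56 + 55 + 54 + 53 + 52 + 51 + 50 + 49 + 48 + 47 + 46 + 45 + 44 + 43 + 42 + 41 + 40 + 39 + 38 + 37 + 36 + 35 + 34 + 33 + 32 + 31 + 30 + 29 + 28 + 27 + 26 + 25 + 24 + 23 + 22 + 21 + 20 + 19 + 18 + 17 + 16 + 15 + 14 + 13 + 12 + 11 + 10 + 9 + 8 + 7 + 6 + 5 + 4 + 3 + 2 + 1 + tri(0)
= 64 + 63 + 62 + 61 + 60 + 59 + 58 + 57 + 56 + 55 + 54 + 53 + 52 + 51 + 50 + 49 + 48 + 47 + 46 + 45 + 44 + 43 + 42 + 41 + 40 + 39 + 38 + 37 + 36 + 35 + 34 + 33 + 32 + 31 + 30 + 29 + 28 + 27 + 26 + 25 + 24 + 23 + 22 + 21 + 20 + 19 + 18 + 17 + 16 + 15 + 14 + 13 + 12 + 11 + 10 + 9 + 8 + 7 + 6 + 5 + 4 + 3 + 2 + 1 + 0
= 2080

2080


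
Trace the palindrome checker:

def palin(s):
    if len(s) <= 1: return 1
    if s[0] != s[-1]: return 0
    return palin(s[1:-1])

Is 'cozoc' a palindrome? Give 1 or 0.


palin('cozoc'): s[0]='c' == s[-1]='c' -> check palin('ozo')
palin('ozo'): s[0]='o' == s[-1]='o' -> check palin('z')
palin('z'): len <= 1 -> return 1  (base case)
Result: 1 (palindrome)

1


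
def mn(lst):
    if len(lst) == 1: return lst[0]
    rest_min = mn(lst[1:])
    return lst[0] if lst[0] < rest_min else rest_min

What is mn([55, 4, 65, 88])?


mn([55, 4, 65, 88]): compare 55 with mn([4, 65, 88])
mn([4, 65, 88]): compare 4 with mn([65, 88])
mn([65, 88]): compare 65 with mn([88])
mn([88]) = 88  (base case)
Compare 65 with 88 -> 65
Compare 4 with 65 -> 4
Compare 55 with 4 -> 4

4


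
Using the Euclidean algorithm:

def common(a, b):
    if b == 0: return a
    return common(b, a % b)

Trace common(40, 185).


common(40, 185) = common(185, 40)
common(185, 40) = common(40, 25)
common(40, 25) = common(25, 15)
common(25, 15) = common(15, 10)
common(15, 10) = common(10, 5)
common(10, 5) = common(5, 0)
common(5, 0) = 5  (base case)

5


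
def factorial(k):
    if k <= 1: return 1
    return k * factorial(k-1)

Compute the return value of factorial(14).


factorial(14)
= 14 * factorial(13)
= 14 * 13 * factorial(12)
= 14 * 13 * 12 * factorial(11)
= 14 * 13 * 12 * 11 * factorial(10)
= 14 * 13 * 12 * 11 * 10 * factorial(9)
= 14 * 13 * 12 * 11 * 10 * 9 * factorial(8)
= 14 * 13 * 12 * 11 * 10 * 9 * 8 * factorial(7)
= 14 * 13 * 12 * 11 * 10 * 9 * 8 * 7 * factorial(6)
= 14 * 13 * 12 * 11 * 10 * 9 * 8 * 7 * 6 * factorial(5)
= 14 * 13 * 12 * 11 * 10 * 9 * 8 * 7 * 6 * 5 * factorial(4)
= 14 * 13 * 12 * 11 * 10 * 9 * 8 * 7 * 6 * 5 * 4 * factorial(3)
= 14 * 13 * 12 * 11 * 10 * 9 * 8 * 7 * 6 * 5 * 4 * 3 * factorial(2)
= 14 * 13 * 12 * 11 * 10 * 9 * 8 * 7 * 6 * 5 * 4 * 3 * 2 * factorial(1)
= 14 * 13 * 12 * 11 * 10 * 9 * 8 * 7 * 6 * 5 * 4 * 3 * 2 * 1
= 87178291200

87178291200


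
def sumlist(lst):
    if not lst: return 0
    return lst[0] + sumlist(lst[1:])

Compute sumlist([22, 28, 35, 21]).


sumlist([22, 28, 35, 21]) = 22 + sumlist([28, 35, 21])
sumlist([28, 35, 21]) = 28 + sumlist([35, 21])
sumlist([35, 21]) = 35 + sumlist([21])
sumlist([21]) = 21 + sumlist([])
sumlist([]) = 0  (base case)
Total: 22 + 28 + 35 + 21 + 0 = 106

106


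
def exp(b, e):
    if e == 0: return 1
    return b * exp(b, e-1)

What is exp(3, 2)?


exp(3, 2)
= 3 * exp(3, 1)
= 3 * 3 * exp(3, 0)
= 3 * 3 * 1
= 9

9


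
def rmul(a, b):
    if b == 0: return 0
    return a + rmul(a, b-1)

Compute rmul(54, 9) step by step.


rmul(54, 9) = 54 + rmul(54, 8)
rmul(54, 8) = 54 + rmul(54, 7)
rmul(54, 7) = 54 + rmul(54, 6)
rmul(54, 6) = 54 + rmul(54, 5)
rmul(54, 5) = 54 + rmul(54, 4)
rmul(54, 4) = 54 + rmul(54, 3)
rmul(54, 3) = 54 + rmul(54, 2)
rmul(54, 2) = 54 + rmul(54, 1)
rmul(54, 1) = 54 + rmul(54, 0)
rmul(54, 0) = 0  (base case)
Total: 54 + 54 + 54 + 54 + 54 + 54 + 54 + 54 + 54 + 0 = 486

486


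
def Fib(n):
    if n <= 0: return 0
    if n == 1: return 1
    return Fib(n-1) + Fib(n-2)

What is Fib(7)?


Computing Fib(7) bottom-up:
Fib(0) = 0
Fib(1) = 1
Fib(2) = Fib(1) + Fib(0) = 1 + 0 = 1
Fib(3) = Fib(2) + Fib(1) = 1 + 1 = 2
Fib(4) = Fib(3) + Fib(2) = 2 + 1 = 3
Fib(5) = Fib(4) + Fib(3) = 3 + 2 = 5
Fib(6) = Fib(5) + Fib(4) = 5 + 3 = 8
Fib(7) = Fib(6) + Fib(5) = 8 + 5 = 13

13


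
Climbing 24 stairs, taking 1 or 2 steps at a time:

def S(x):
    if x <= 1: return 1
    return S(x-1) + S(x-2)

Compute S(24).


Building up from base cases:
S(0) = 1
S(1) = 1
S(2) = S(1) + S(0) = 1 + 1 = 2
S(3) = S(2) + S(1) = 2 + 1 = 3
S(4) = S(3) + S(2) = 3 + 2 = 5
S(5) = S(4) + S(3) = 5 + 3 = 8
S(6) = S(5) + S(4) = 8 + 5 = 13
S(7) = S(6) + S(5) = 13 + 8 = 21
S(8) = S(7) + S(6) = 21 + 13 = 34
S(9) = S(8) + S(7) = 34 + 21 = 55
S(10) = S(9) + S(8) = 55 + 34 = 89
S(11) = S(10) + S(9) = 89 + 55 = 144
S(12) = S(11) + S(10) = 144 + 89 = 233
S(13) = S(12) + S(11) = 233 + 144 = 377
S(14) = S(13) + S(12) = 377 + 233 = 610
S(15) = S(14) + S(13) = 610 + 377 = 987
S(16) = S(15) + S(14) = 987 + 610 = 1597
S(17) = S(16) + S(15) = 1597 + 987 = 2584
S(18) = S(17) + S(16) = 2584 + 1597 = 4181
S(19) = S(18) + S(17) = 4181 + 2584 = 6765
S(20) = S(19) + S(18) = 6765 + 4181 = 10946
S(21) = S(20) + S(19) = 10946 + 6765 = 17711
S(22) = S(21) + S(20) = 17711 + 10946 = 28657
S(23) = S(22) + S(21) = 28657 + 17711 = 46368
S(24) = S(23) + S(22) = 46368 + 28657 = 75025

75025


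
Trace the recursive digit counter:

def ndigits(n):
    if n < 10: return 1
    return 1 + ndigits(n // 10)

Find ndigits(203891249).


ndigits(203891249) = 1 + ndigits(20389124)
ndigits(20389124) = 1 + ndigits(2038912)
ndigits(2038912) = 1 + ndigits(203891)
ndigits(203891) = 1 + ndigits(20389)
ndigits(20389) = 1 + ndigits(2038)
ndigits(2038) = 1 + ndigits(203)
ndigits(203) = 1 + ndigits(20)
ndigits(20) = 1 + ndigits(2)
ndigits(2) = 1  (base case: 2 < 10)
Unwinding: 1 + 1 + 1 + 1 + 1 + 1 + 1 + 1 + 1 = 9

9


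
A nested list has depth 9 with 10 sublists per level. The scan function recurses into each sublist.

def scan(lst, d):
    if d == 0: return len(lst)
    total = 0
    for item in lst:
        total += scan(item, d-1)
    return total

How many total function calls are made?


At depth 0 (root): 1 call
At depth 1: each of 1 parents calls scan on 10 children = 10 calls
At depth 2: each of 10 parents calls scan on 10 children = 100 calls
At depth 3: each of 100 parents calls scan on 10 children = 1000 calls
At depth 4: each of 1000 parents calls scan on 10 children = 10000 calls
At depth 5: each of 10000 parents calls scan on 10 children = 100000 calls
At depth 6: each of 100000 parents calls scan on 10 children = 1000000 calls
At depth 7: each of 1000000 parents calls scan on 10 children = 10000000 calls
At depth 8: each of 10000000 parents calls scan on 10 children = 100000000 calls
At depth 9: each of 100000000 parents calls scan on 10 children = 1000000000 calls
Total: 1 + 10 + 100 + 1000 + 10000 + 100000 + 1000000 + 10000000 + 100000000 + 1000000000 = 1111111111

1111111111


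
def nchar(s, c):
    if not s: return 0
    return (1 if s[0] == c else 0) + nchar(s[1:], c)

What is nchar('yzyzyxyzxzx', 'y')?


s[0]='y' == 'y' -> 1
s[0]='z' != 'y' -> 0
s[0]='y' == 'y' -> 1
s[0]='z' != 'y' -> 0
s[0]='y' == 'y' -> 1
s[0]='x' != 'y' -> 0
s[0]='y' == 'y' -> 1
s[0]='z' != 'y' -> 0
s[0]='x' != 'y' -> 0
s[0]='z' != 'y' -> 0
s[0]='x' != 'y' -> 0
Sum: 1 + 0 + 1 + 0 + 1 + 0 + 1 + 0 + 0 + 0 + 0 = 4

4


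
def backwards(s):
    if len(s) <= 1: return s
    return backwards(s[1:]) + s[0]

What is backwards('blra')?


backwards('blra') = backwards('lra') + 'b'
backwards('lra') = backwards('ra') + 'l'
backwards('ra') = backwards('a') + 'r'
backwards('a') = 'a'  (base case)
Concatenating: 'a' + 'r' + 'l' + 'b' = 'arlb'

arlb


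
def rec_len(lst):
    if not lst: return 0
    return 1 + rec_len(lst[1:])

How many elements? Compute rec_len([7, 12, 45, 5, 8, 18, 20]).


rec_len([7, 12, 45, 5, 8, 18, 20]) = 1 + rec_len([12, 45, 5, 8, 18, 20])
rec_len([12, 45, 5, 8, 18, 20]) = 1 + rec_len([45, 5, 8, 18, 20])
rec_len([45, 5, 8, 18, 20]) = 1 + rec_len([5, 8, 18, 20])
rec_len([5, 8, 18, 20]) = 1 + rec_len([8, 18, 20])
rec_len([8, 18, 20]) = 1 + rec_len([18, 20])
rec_len([18, 20]) = 1 + rec_len([20])
rec_len([20]) = 1 + rec_len([])
rec_len([]) = 0  (base case)
Unwinding: 1 + 1 + 1 + 1 + 1 + 1 + 1 + 0 = 7

7


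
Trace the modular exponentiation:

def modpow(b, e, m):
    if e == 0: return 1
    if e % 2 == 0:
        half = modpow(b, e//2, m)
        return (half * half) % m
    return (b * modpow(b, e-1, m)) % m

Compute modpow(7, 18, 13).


modpow(7, 18, 13): e is even, compute modpow(7, 9, 13)
  modpow(7, 9, 13): e is odd, compute modpow(7, 8, 13)
    modpow(7, 8, 13): e is even, compute modpow(7, 4, 13)
      modpow(7, 4, 13): e is even, compute modpow(7, 2, 13)
        modpow(7, 2, 13): e is even, compute modpow(7, 1, 13)
          modpow(7, 1, 13): e is odd, compute modpow(7, 0, 13)
          modpow(7, 0, 13) = 1
          (7 * 1) % 13 = 7
        half=7, (7*7) % 13 = 10
      half=10, (10*10) % 13 = 9
    half=9, (9*9) % 13 = 3
  (7 * 3) % 13 = 8
half=8, (8*8) % 13 = 12

12


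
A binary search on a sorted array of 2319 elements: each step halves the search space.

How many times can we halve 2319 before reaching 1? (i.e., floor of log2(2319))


2319 / 2 = 1159
1159 / 2 = 579
579 / 2 = 289
289 / 2 = 144
144 / 2 = 72
72 / 2 = 36
36 / 2 = 18
18 / 2 = 9
9 / 2 = 4
4 / 2 = 2
2 / 2 = 1
Reached 1 after 11 halvings

11


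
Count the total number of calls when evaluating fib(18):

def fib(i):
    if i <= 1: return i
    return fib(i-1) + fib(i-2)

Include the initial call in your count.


Let C(n) = total calls for fib(n)
C(0) = 1, C(1) = 1
C(2) = 1 + C(1) + C(0) = 1 + 1 + 1 = 3
C(3) = 1 + C(2) + C(1) = 1 + 3 + 1 = 5
C(4) = 1 + C(3) + C(2) = 1 + 5 + 3 = 9
C(5) = 1 + C(4) + C(3) = 1 + 9 + 5 = 15
C(6) = 1 + C(5) + C(4) = 1 + 15 + 9 = 25
C(7) = 1 + C(6) + C(5) = 1 + 25 + 15 = 41
C(8) = 1 + C(7) + C(6) = 1 + 41 + 25 = 67
C(9) = 1 + C(8) + C(7) = 1 + 67 + 41 = 109
C(10) = 1 + C(9) + C(8) = 1 + 109 + 67 = 177
C(11) = 1 + C(10) + C(9) = 1 + 177 + 109 = 287
C(12) = 1 + C(11) + C(10) = 1 + 287 + 177 = 465
C(13) = 1 + C(12) + C(11) = 1 + 465 + 287 = 753
C(14) = 1 + C(13) + C(12) = 1 + 753 + 465 = 1219
C(15) = 1 + C(14) + C(13) = 1 + 1219 + 753 = 1973
C(16) = 1 + C(15) + C(14) = 1 + 1973 + 1219 = 3193
C(17) = 1 + C(16) + C(15) = 1 + 3193 + 1973 = 5167
C(18) = 1 + C(17) + C(16) = 1 + 5167 + 3193 = 8361

8361


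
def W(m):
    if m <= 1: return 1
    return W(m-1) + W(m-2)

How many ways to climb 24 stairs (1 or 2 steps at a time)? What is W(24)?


Building up from base cases:
W(0) = 1
W(1) = 1
W(2) = W(1) + W(0) = 1 + 1 = 2
W(3) = W(2) + W(1) = 2 + 1 = 3
W(4) = W(3) + W(2) = 3 + 2 = 5
W(5) = W(4) + W(3) = 5 + 3 = 8
W(6) = W(5) + W(4) = 8 + 5 = 13
W(7) = W(6) + W(5) = 13 + 8 = 21
W(8) = W(7) + W(6) = 21 + 13 = 34
W(9) = W(8) + W(7) = 34 + 21 = 55
W(10) = W(9) + W(8) = 55 + 34 = 89
W(11) = W(10) + W(9) = 89 + 55 = 144
W(12) = W(11) + W(10) = 144 + 89 = 233
W(13) = W(12) + W(11) = 233 + 144 = 377
W(14) = W(13) + W(12) = 377 + 233 = 610
W(15) = W(14) + W(13) = 610 + 377 = 987
W(16) = W(15) + W(14) = 987 + 610 = 1597
W(17) = W(16) + W(15) = 1597 + 987 = 2584
W(18) = W(17) + W(16) = 2584 + 1597 = 4181
W(19) = W(18) + W(17) = 4181 + 2584 = 6765
W(20) = W(19) + W(18) = 6765 + 4181 = 10946
W(21) = W(20) + W(19) = 10946 + 6765 = 17711
W(22) = W(21) + W(20) = 17711 + 10946 = 28657
W(23) = W(22) + W(21) = 28657 + 17711 = 46368
W(24) = W(23) + W(22) = 46368 + 28657 = 75025

75025


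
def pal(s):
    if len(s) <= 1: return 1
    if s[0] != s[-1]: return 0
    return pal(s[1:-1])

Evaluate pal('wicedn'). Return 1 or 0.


pal('wicedn'): s[0]='w' != s[-1]='n' -> return 0
Result: 0 (not a palindrome)

0


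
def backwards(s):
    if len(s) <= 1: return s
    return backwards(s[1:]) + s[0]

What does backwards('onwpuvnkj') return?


backwards('onwpuvnkj') = backwards('nwpuvnkj') + 'o'
backwards('nwpuvnkj') = backwards('wpuvnkj') + 'n'
backwards('wpuvnkj') = backwards('puvnkj') + 'w'
backwards('puvnkj') = backwards('uvnkj') + 'p'
backwards('uvnkj') = backwards('vnkj') + 'u'
backwards('vnkj') = backwards('nkj') + 'v'
backwards('nkj') = backwards('kj') + 'n'
backwards('kj') = backwards('j') + 'k'
backwards('j') = 'j'  (base case)
Concatenating: 'j' + 'k' + 'n' + 'v' + 'u' + 'p' + 'w' + 'n' + 'o' = 'jknvupwno'

jknvupwno


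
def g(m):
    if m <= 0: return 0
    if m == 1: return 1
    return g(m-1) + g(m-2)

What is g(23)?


Computing g(23) bottom-up:
g(0) = 0
g(1) = 1
g(2) = g(1) + g(0) = 1 + 0 = 1
g(3) = g(2) + g(1) = 1 + 1 = 2
g(4) = g(3) + g(2) = 2 + 1 = 3
g(5) = g(4) + g(3) = 3 + 2 = 5
g(6) = g(5) + g(4) = 5 + 3 = 8
g(7) = g(6) + g(5) = 8 + 5 = 13
g(8) = g(7) + g(6) = 13 + 8 = 21
g(9) = g(8) + g(7) = 21 + 13 = 34
g(10) = g(9) + g(8) = 34 + 21 = 55
g(11) = g(10) + g(9) = 55 + 34 = 89
g(12) = g(11) + g(10) = 89 + 55 = 144
g(13) = g(12) + g(11) = 144 + 89 = 233
g(14) = g(13) + g(12) = 233 + 144 = 377
g(15) = g(14) + g(13) = 377 + 233 = 610
g(16) = g(15) + g(14) = 610 + 377 = 987
g(17) = g(16) + g(15) = 987 + 610 = 1597
g(18) = g(17) + g(16) = 1597 + 987 = 2584
g(19) = g(18) + g(17) = 2584 + 1597 = 4181
g(20) = g(19) + g(18) = 4181 + 2584 = 6765
g(21) = g(20) + g(19) = 6765 + 4181 = 10946
g(22) = g(21) + g(20) = 10946 + 6765 = 17711
g(23) = g(22) + g(21) = 17711 + 10946 = 28657

28657


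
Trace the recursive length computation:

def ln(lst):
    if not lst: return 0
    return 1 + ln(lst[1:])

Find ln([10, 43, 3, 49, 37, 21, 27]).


ln([10, 43, 3, 49, 37, 21, 27]) = 1 + ln([43, 3, 49, 37, 21, 27])
ln([43, 3, 49, 37, 21, 27]) = 1 + ln([3, 49, 37, 21, 27])
ln([3, 49, 37, 21, 27]) = 1 + ln([49, 37, 21, 27])
ln([49, 37, 21, 27]) = 1 + ln([37, 21, 27])
ln([37, 21, 27]) = 1 + ln([21, 27])
ln([21, 27]) = 1 + ln([27])
ln([27]) = 1 + ln([])
ln([]) = 0  (base case)
Unwinding: 1 + 1 + 1 + 1 + 1 + 1 + 1 + 0 = 7

7


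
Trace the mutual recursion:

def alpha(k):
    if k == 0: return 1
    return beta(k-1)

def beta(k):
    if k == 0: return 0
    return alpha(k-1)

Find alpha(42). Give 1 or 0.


alpha(42) = beta(41)
beta(41) = alpha(40)
alpha(40) = beta(39)
beta(39) = alpha(38)
alpha(38) = beta(37)
beta(37) = alpha(36)
alpha(36) = beta(35)
beta(35) = alpha(34)
alpha(34) = beta(33)
beta(33) = alpha(32)
alpha(32) = beta(31)
beta(31) = alpha(30)
alpha(30) = beta(29)
beta(29) = alpha(28)
alpha(28) = beta(27)
beta(27) = alpha(26)
alpha(26) = beta(25)
beta(25) = alpha(24)
alpha(24) = beta(23)
beta(23) = alpha(22)
alpha(22) = beta(21)
beta(21) = alpha(20)
alpha(20) = beta(19)
beta(19) = alpha(18)
alpha(18) = beta(17)
beta(17) = alpha(16)
alpha(16) = beta(15)
beta(15) = alpha(14)
alpha(14) = beta(13)
beta(13) = alpha(12)
alpha(12) = beta(11)
beta(11) = alpha(10)
alpha(10) = beta(9)
beta(9) = alpha(8)
alpha(8) = beta(7)
beta(7) = alpha(6)
alpha(6) = beta(5)
beta(5) = alpha(4)
alpha(4) = beta(3)
beta(3) = alpha(2)
alpha(2) = beta(1)
beta(1) = alpha(0)
alpha(0) = 1  (base case)
Result: 1

1


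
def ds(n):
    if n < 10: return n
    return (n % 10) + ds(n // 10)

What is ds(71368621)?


ds(71368621) = 1 + ds(7136862)
ds(7136862) = 2 + ds(713686)
ds(713686) = 6 + ds(71368)
ds(71368) = 8 + ds(7136)
ds(7136) = 6 + ds(713)
ds(713) = 3 + ds(71)
ds(71) = 1 + ds(7)
ds(7) = 7  (base case)
Total: 1 + 2 + 6 + 8 + 6 + 3 + 1 + 7 = 34

34


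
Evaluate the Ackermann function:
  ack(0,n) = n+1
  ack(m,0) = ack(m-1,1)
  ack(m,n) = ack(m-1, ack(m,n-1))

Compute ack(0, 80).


ack(0, 80) = 81
Result: ack(0, 80) = 81

81


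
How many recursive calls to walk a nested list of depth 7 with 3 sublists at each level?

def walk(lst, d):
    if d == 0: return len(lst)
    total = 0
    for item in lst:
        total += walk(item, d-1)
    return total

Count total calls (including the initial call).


At depth 0 (root): 1 call
At depth 1: each of 1 parents calls walk on 3 children = 3 calls
At depth 2: each of 3 parents calls walk on 3 children = 9 calls
At depth 3: each of 9 parents calls walk on 3 children = 27 calls
At depth 4: each of 27 parents calls walk on 3 children = 81 calls
At depth 5: each of 81 parents calls walk on 3 children = 243 calls
At depth 6: each of 243 parents calls walk on 3 children = 729 calls
At depth 7: each of 729 parents calls walk on 3 children = 2187 calls
Total: 1 + 3 + 9 + 27 + 81 + 243 + 729 + 2187 = 3280

3280


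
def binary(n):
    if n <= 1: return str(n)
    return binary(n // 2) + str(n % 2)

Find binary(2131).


binary(2131) = binary(1065) + '1'
binary(1065) = binary(532) + '1'
binary(532) = binary(266) + '0'
binary(266) = binary(133) + '0'
binary(133) = binary(66) + '1'
binary(66) = binary(33) + '0'
binary(33) = binary(16) + '1'
binary(16) = binary(8) + '0'
binary(8) = binary(4) + '0'
binary(4) = binary(2) + '0'
binary(2) = binary(1) + '0'
binary(1) = '1'  (base case)
Concatenating: '1' + '0' + '0' + '0' + '0' + '1' + '0' + '1' + '0' + '0' + '1' + '1' = '100001010011'

100001010011


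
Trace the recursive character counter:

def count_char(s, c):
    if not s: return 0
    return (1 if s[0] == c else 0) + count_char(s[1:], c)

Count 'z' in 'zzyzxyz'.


s[0]='z' == 'z' -> 1
s[0]='z' == 'z' -> 1
s[0]='y' != 'z' -> 0
s[0]='z' == 'z' -> 1
s[0]='x' != 'z' -> 0
s[0]='y' != 'z' -> 0
s[0]='z' == 'z' -> 1
Sum: 1 + 1 + 0 + 1 + 0 + 0 + 1 = 4

4


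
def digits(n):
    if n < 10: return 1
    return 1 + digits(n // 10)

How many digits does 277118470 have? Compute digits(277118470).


digits(277118470) = 1 + digits(27711847)
digits(27711847) = 1 + digits(2771184)
digits(2771184) = 1 + digits(277118)
digits(277118) = 1 + digits(27711)
digits(27711) = 1 + digits(2771)
digits(2771) = 1 + digits(277)
digits(277) = 1 + digits(27)
digits(27) = 1 + digits(2)
digits(2) = 1  (base case: 2 < 10)
Unwinding: 1 + 1 + 1 + 1 + 1 + 1 + 1 + 1 + 1 = 9

9


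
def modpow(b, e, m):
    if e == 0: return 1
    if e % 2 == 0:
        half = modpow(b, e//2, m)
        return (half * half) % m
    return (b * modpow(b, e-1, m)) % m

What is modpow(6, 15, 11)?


modpow(6, 15, 11): e is odd, compute modpow(6, 14, 11)
  modpow(6, 14, 11): e is even, compute modpow(6, 7, 11)
    modpow(6, 7, 11): e is odd, compute modpow(6, 6, 11)
      modpow(6, 6, 11): e is even, compute modpow(6, 3, 11)
        modpow(6, 3, 11): e is odd, compute modpow(6, 2, 11)
          modpow(6, 2, 11): e is even, compute modpow(6, 1, 11)
          modpow(6, 1, 11): e is odd, compute modpow(6, 0, 11)
          modpow(6, 0, 11) = 1
          (6 * 1) % 11 = 6
          half=6, (6*6) % 11 = 3
        (6 * 3) % 11 = 7
      half=7, (7*7) % 11 = 5
    (6 * 5) % 11 = 8
  half=8, (8*8) % 11 = 9
(6 * 9) % 11 = 10

10


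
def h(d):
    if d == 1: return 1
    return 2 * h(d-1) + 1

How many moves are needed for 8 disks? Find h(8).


h(8) = 2 * h(7) + 1
h(7) = 2 * h(6) + 1
h(6) = 2 * h(5) + 1
h(5) = 2 * h(4) + 1
h(4) = 2 * h(3) + 1
h(3) = 2 * h(2) + 1
h(2) = 2 * h(1) + 1
h(1) = 1  (base case)
h(2) = 2 * 1 + 1 = 3
h(3) = 2 * 3 + 1 = 7
h(4) = 2 * 7 + 1 = 15
h(5) = 2 * 15 + 1 = 31
h(6) = 2 * 31 + 1 = 63
h(7) = 2 * 63 + 1 = 127
h(8) = 2 * 127 + 1 = 255

255


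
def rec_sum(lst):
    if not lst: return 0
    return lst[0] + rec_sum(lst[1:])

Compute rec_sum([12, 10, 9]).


rec_sum([12, 10, 9]) = 12 + rec_sum([10, 9])
rec_sum([10, 9]) = 10 + rec_sum([9])
rec_sum([9]) = 9 + rec_sum([])
rec_sum([]) = 0  (base case)
Total: 12 + 10 + 9 + 0 = 31

31


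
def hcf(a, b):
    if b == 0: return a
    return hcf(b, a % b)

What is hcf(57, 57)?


hcf(57, 57) = hcf(57, 0)
hcf(57, 0) = 57  (base case)

57


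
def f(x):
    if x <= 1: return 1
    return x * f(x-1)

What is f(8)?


f(8)
= 8 * f(7)
= 8 * 7 * f(6)
= 8 * 7 * 6 * f(5)
= 8 * 7 * 6 * 5 * f(4)
= 8 * 7 * 6 * 5 * 4 * f(3)
= 8 * 7 * 6 * 5 * 4 * 3 * f(2)
= 8 * 7 * 6 * 5 * 4 * 3 * 2 * f(1)
= 8 * 7 * 6 * 5 * 4 * 3 * 2 * 1
= 40320

40320


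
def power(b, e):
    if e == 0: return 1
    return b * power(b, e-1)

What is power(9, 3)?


power(9, 3)
= 9 * power(9, 2)
= 9 * 9 * power(9, 1)
= 9 * 9 * 9 * power(9, 0)
= 9 * 9 * 9 * 1
= 729

729


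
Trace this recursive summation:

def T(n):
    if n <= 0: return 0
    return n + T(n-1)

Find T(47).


T(47)
= 47 + 46 + 45 + 44 + 43 + 42 + 41 + 40 + 39 + 38 + 37 + 36 + 35 + 34 + 33 + 32 + 31 + 30 + 29 + 28 + 27 + 26 + 25 + 24 + 23 + 22 + 21 + 20 + 19 + 18 + 17 + 16 + 15 + 14 + 13 + 12 + 11 + 10 + 9 + 8 + 7 + 6 + 5 + 4 + 3 + 2 + 1 + T(0)
= 47 + 46 + 45 + 44 + 43 + 42 + 41 + 40 + 39 + 38 + 37 + 36 + 35 + 34 + 33 + 32 + 31 + 30 + 29 + 28 + 27 + 26 + 25 + 24 + 23 + 22 + 21 + 20 + 19 + 18 + 17 + 16 + 15 + 14 + 13 + 12 + 11 + 10 + 9 + 8 + 7 + 6 + 5 + 4 + 3 + 2 + 1 + 0
= 1128

1128


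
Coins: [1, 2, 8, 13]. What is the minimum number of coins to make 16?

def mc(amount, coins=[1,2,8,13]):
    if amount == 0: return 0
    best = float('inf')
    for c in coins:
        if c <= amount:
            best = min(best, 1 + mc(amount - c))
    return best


Building up with DP:
mc(0) = 0
mc(1) = min(1+mc(0)=1+0=1) = 1
mc(2) = min(1+mc(1)=1+1=2, 1+mc(0)=1+0=1) = 1
mc(3) = min(1+mc(2)=1+1=2, 1+mc(1)=1+1=2) = 2
mc(4) = min(1+mc(3)=1+2=3, 1+mc(2)=1+1=2) = 2
mc(5) = min(1+mc(4)=1+2=3, 1+mc(3)=1+2=3) = 3
mc(6) = min(1+mc(5)=1+3=4, 1+mc(4)=1+2=3) = 3
mc(7) = min(1+mc(6)=1+3=4, 1+mc(5)=1+3=4) = 4
mc(8) = min(1+mc(7)=1+4=5, 1+mc(6)=1+3=4, 1+mc(0)=1+0=1) = 1
mc(9) = min(1+mc(8)=1+1=2, 1+mc(7)=1+4=5, 1+mc(1)=1+1=2) = 2
mc(10) = min(1+mc(9)=1+2=3, 1+mc(8)=1+1=2, 1+mc(2)=1+1=2) = 2
mc(11) = min(1+mc(10)=1+2=3, 1+mc(9)=1+2=3, 1+mc(3)=1+2=3) = 3
mc(12) = min(1+mc(11)=1+3=4, 1+mc(10)=1+2=3, 1+mc(4)=1+2=3) = 3
mc(13) = min(1+mc(12)=1+3=4, 1+mc(11)=1+3=4, 1+mc(5)=1+3=4, 1+mc(0)=1+0=1) = 1
mc(14) = min(1+mc(13)=1+1=2, 1+mc(12)=1+3=4, 1+mc(6)=1+3=4, 1+mc(1)=1+1=2) = 2
mc(15) = min(1+mc(14)=1+2=3, 1+mc(13)=1+1=2, 1+mc(7)=1+4=5, 1+mc(2)=1+1=2) = 2
mc(16) = min(1+mc(15)=1+2=3, 1+mc(14)=1+2=3, 1+mc(8)=1+1=2, 1+mc(3)=1+2=3) = 2

2


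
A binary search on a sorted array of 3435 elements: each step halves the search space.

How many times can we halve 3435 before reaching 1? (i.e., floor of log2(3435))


3435 / 2 = 1717
1717 / 2 = 858
858 / 2 = 429
429 / 2 = 214
214 / 2 = 107
107 / 2 = 53
53 / 2 = 26
26 / 2 = 13
13 / 2 = 6
6 / 2 = 3
3 / 2 = 1
Reached 1 after 11 halvings

11


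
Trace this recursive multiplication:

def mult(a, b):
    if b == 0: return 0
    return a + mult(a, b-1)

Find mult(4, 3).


mult(4, 3) = 4 + mult(4, 2)
mult(4, 2) = 4 + mult(4, 1)
mult(4, 1) = 4 + mult(4, 0)
mult(4, 0) = 0  (base case)
Total: 4 + 4 + 4 + 0 = 12

12


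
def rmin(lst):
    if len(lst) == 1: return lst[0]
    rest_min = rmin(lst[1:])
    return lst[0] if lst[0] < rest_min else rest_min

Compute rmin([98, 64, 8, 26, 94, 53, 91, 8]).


rmin([98, 64, 8, 26, 94, 53, 91, 8]): compare 98 with rmin([64, 8, 26, 94, 53, 91, 8])
rmin([64, 8, 26, 94, 53, 91, 8]): compare 64 with rmin([8, 26, 94, 53, 91, 8])
rmin([8, 26, 94, 53, 91, 8]): compare 8 with rmin([26, 94, 53, 91, 8])
rmin([26, 94, 53, 91, 8]): compare 26 with rmin([94, 53, 91, 8])
rmin([94, 53, 91, 8]): compare 94 with rmin([53, 91, 8])
rmin([53, 91, 8]): compare 53 with rmin([91, 8])
rmin([91, 8]): compare 91 with rmin([8])
rmin([8]) = 8  (base case)
Compare 91 with 8 -> 8
Compare 53 with 8 -> 8
Compare 94 with 8 -> 8
Compare 26 with 8 -> 8
Compare 8 with 8 -> 8
Compare 64 with 8 -> 8
Compare 98 with 8 -> 8

8


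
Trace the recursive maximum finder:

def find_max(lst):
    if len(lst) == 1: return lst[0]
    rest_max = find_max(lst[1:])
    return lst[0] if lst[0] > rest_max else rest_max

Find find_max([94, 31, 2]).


find_max([94, 31, 2]): compare 94 with find_max([31, 2])
find_max([31, 2]): compare 31 with find_max([2])
find_max([2]) = 2  (base case)
Compare 31 with 2 -> 31
Compare 94 with 31 -> 94

94


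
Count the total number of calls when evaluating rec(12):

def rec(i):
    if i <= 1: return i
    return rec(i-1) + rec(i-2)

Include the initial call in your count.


Let C(n) = total calls for rec(n)
C(0) = 1, C(1) = 1
C(2) = 1 + C(1) + C(0) = 1 + 1 + 1 = 3
C(3) = 1 + C(2) + C(1) = 1 + 3 + 1 = 5
C(4) = 1 + C(3) + C(2) = 1 + 5 + 3 = 9
C(5) = 1 + C(4) + C(3) = 1 + 9 + 5 = 15
C(6) = 1 + C(5) + C(4) = 1 + 15 + 9 = 25
C(7) = 1 + C(6) + C(5) = 1 + 25 + 15 = 41
C(8) = 1 + C(7) + C(6) = 1 + 41 + 25 = 67
C(9) = 1 + C(8) + C(7) = 1 + 67 + 41 = 109
C(10) = 1 + C(9) + C(8) = 1 + 109 + 67 = 177
C(11) = 1 + C(10) + C(9) = 1 + 177 + 109 = 287
C(12) = 1 + C(11) + C(10) = 1 + 287 + 177 = 465

465


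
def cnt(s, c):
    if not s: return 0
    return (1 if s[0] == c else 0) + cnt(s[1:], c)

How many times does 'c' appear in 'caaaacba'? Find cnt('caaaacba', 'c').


s[0]='c' == 'c' -> 1
s[0]='a' != 'c' -> 0
s[0]='a' != 'c' -> 0
s[0]='a' != 'c' -> 0
s[0]='a' != 'c' -> 0
s[0]='c' == 'c' -> 1
s[0]='b' != 'c' -> 0
s[0]='a' != 'c' -> 0
Sum: 1 + 0 + 0 + 0 + 0 + 1 + 0 + 0 = 2

2


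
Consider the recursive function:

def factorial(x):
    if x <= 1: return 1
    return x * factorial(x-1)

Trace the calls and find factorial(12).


factorial(12)
= 12 * factorial(11)
= 12 * 11 * factorial(10)
= 12 * 11 * 10 * factorial(9)
= 12 * 11 * 10 * 9 * factorial(8)
= 12 * 11 * 10 * 9 * 8 * factorial(7)
= 12 * 11 * 10 * 9 * 8 * 7 * factorial(6)
= 12 * 11 * 10 * 9 * 8 * 7 * 6 * factorial(5)
= 12 * 11 * 10 * 9 * 8 * 7 * 6 * 5 * factorial(4)
= 12 * 11 * 10 * 9 * 8 * 7 * 6 * 5 * 4 * factorial(3)
= 12 * 11 * 10 * 9 * 8 * 7 * 6 * 5 * 4 * 3 * factorial(2)
= 12 * 11 * 10 * 9 * 8 * 7 * 6 * 5 * 4 * 3 * 2 * factorial(1)
= 12 * 11 * 10 * 9 * 8 * 7 * 6 * 5 * 4 * 3 * 2 * 1
= 479001600

479001600


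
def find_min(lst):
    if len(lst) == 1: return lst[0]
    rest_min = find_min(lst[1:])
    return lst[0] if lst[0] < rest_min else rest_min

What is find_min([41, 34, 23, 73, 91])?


find_min([41, 34, 23, 73, 91]): compare 41 with find_min([34, 23, 73, 91])
find_min([34, 23, 73, 91]): compare 34 with find_min([23, 73, 91])
find_min([23, 73, 91]): compare 23 with find_min([73, 91])
find_min([73, 91]): compare 73 with find_min([91])
find_min([91]) = 91  (base case)
Compare 73 with 91 -> 73
Compare 23 with 73 -> 23
Compare 34 with 23 -> 23
Compare 41 with 23 -> 23

23


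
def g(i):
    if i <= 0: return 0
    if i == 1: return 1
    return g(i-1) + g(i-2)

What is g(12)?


Computing g(12) bottom-up:
g(0) = 0
g(1) = 1
g(2) = g(1) + g(0) = 1 + 0 = 1
g(3) = g(2) + g(1) = 1 + 1 = 2
g(4) = g(3) + g(2) = 2 + 1 = 3
g(5) = g(4) + g(3) = 3 + 2 = 5
g(6) = g(5) + g(4) = 5 + 3 = 8
g(7) = g(6) + g(5) = 8 + 5 = 13
g(8) = g(7) + g(6) = 13 + 8 = 21
g(9) = g(8) + g(7) = 21 + 13 = 34
g(10) = g(9) + g(8) = 34 + 21 = 55
g(11) = g(10) + g(9) = 55 + 34 = 89
g(12) = g(11) + g(10) = 89 + 55 = 144

144


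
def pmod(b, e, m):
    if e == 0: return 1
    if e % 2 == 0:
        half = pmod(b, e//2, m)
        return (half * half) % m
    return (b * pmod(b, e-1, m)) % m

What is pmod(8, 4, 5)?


pmod(8, 4, 5): e is even, compute pmod(8, 2, 5)
  pmod(8, 2, 5): e is even, compute pmod(8, 1, 5)
    pmod(8, 1, 5): e is odd, compute pmod(8, 0, 5)
      pmod(8, 0, 5) = 1
    (8 * 1) % 5 = 3
  half=3, (3*3) % 5 = 4
half=4, (4*4) % 5 = 1

1


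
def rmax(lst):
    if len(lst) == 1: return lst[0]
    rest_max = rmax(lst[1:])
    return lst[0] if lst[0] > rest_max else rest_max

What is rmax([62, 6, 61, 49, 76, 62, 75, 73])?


rmax([62, 6, 61, 49, 76, 62, 75, 73]): compare 62 with rmax([6, 61, 49, 76, 62, 75, 73])
rmax([6, 61, 49, 76, 62, 75, 73]): compare 6 with rmax([61, 49, 76, 62, 75, 73])
rmax([61, 49, 76, 62, 75, 73]): compare 61 with rmax([49, 76, 62, 75, 73])
rmax([49, 76, 62, 75, 73]): compare 49 with rmax([76, 62, 75, 73])
rmax([76, 62, 75, 73]): compare 76 with rmax([62, 75, 73])
rmax([62, 75, 73]): compare 62 with rmax([75, 73])
rmax([75, 73]): compare 75 with rmax([73])
rmax([73]) = 73  (base case)
Compare 75 with 73 -> 75
Compare 62 with 75 -> 75
Compare 76 with 75 -> 76
Compare 49 with 76 -> 76
Compare 61 with 76 -> 76
Compare 6 with 76 -> 76
Compare 62 with 76 -> 76

76


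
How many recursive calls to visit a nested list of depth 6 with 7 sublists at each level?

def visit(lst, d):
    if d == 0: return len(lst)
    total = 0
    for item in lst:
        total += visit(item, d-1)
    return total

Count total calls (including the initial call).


At depth 0 (root): 1 call
At depth 1: each of 1 parents calls visit on 7 children = 7 calls
At depth 2: each of 7 parents calls visit on 7 children = 49 calls
At depth 3: each of 49 parents calls visit on 7 children = 343 calls
At depth 4: each of 343 parents calls visit on 7 children = 2401 calls
At depth 5: each of 2401 parents calls visit on 7 children = 16807 calls
At depth 6: each of 16807 parents calls visit on 7 children = 117649 calls
Total: 1 + 7 + 49 + 343 + 2401 + 16807 + 117649 = 137257

137257


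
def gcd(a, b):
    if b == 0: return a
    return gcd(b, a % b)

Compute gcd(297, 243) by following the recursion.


gcd(297, 243) = gcd(243, 54)
gcd(243, 54) = gcd(54, 27)
gcd(54, 27) = gcd(27, 0)
gcd(27, 0) = 27  (base case)

27


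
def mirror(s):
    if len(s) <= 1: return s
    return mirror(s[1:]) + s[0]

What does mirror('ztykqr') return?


mirror('ztykqr') = mirror('tykqr') + 'z'
mirror('tykqr') = mirror('ykqr') + 't'
mirror('ykqr') = mirror('kqr') + 'y'
mirror('kqr') = mirror('qr') + 'k'
mirror('qr') = mirror('r') + 'q'
mirror('r') = 'r'  (base case)
Concatenating: 'r' + 'q' + 'k' + 'y' + 't' + 'z' = 'rqkytz'

rqkytz


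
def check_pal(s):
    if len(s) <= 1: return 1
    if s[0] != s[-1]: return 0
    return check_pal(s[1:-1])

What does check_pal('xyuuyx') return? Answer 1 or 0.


check_pal('xyuuyx'): s[0]='x' == s[-1]='x' -> check check_pal('yuuy')
check_pal('yuuy'): s[0]='y' == s[-1]='y' -> check check_pal('uu')
check_pal('uu'): s[0]='u' == s[-1]='u' -> check check_pal('')
check_pal(''): len <= 1 -> return 1  (base case)
Result: 1 (palindrome)

1


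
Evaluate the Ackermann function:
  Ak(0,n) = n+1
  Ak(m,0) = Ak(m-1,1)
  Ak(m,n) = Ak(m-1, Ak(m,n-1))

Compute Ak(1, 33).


Ak(1, 33) = Ak(0, Ak(1, 32))
  Ak(1, 32) = Ak(0, Ak(1, 31))
    Ak(1, 31) = Ak(0, Ak(1, 30))
      Ak(1, 30) = Ak(0, Ak(1, 29))
        Ak(1, 29) = Ak(0, Ak(1, 28))
          Ak(1, 28) = Ak(0, Ak(1, 27))
          Ak(1, 27) = Ak(0, Ak(1, 26))
          Ak(1, 26) = Ak(0, Ak(1, 25))
          Ak(1, 25) = Ak(0, Ak(1, 24))
          Ak(1, 24) = Ak(0, Ak(1, 23))
          Ak(1, 23) = Ak(0, Ak(1, 22))
          Ak(1, 22) = Ak(0, Ak(1, 21))
          Ak(1, 21) = Ak(0, Ak(1, 20))
          Ak(1, 20) = Ak(0, Ak(1, 19))
          Ak(1, 19) = Ak(0, Ak(1, 18))
          Ak(1, 18) = Ak(0, Ak(1, 17))
          Ak(1, 17) = Ak(0, Ak(1, 16))
          Ak(1, 16) = Ak(0, Ak(1, 15))
          Ak(1, 15) = Ak(0, Ak(1, 14))
          Ak(1, 14) = Ak(0, Ak(1, 13))
          Ak(1, 13) = Ak(0, Ak(1, 12))
          Ak(1, 12) = Ak(0, Ak(1, 11))
          Ak(1, 11) = Ak(0, Ak(1, 10))
          Ak(1, 10) = Ak(0, Ak(1, 9))
          Ak(1, 9) = Ak(0, Ak(1, 8))
... (trace truncated)
Result: Ak(1, 33) = 35

35


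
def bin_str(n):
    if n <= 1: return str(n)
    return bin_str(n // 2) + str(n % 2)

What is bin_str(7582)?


bin_str(7582) = bin_str(3791) + '0'
bin_str(3791) = bin_str(1895) + '1'
bin_str(1895) = bin_str(947) + '1'
bin_str(947) = bin_str(473) + '1'
bin_str(473) = bin_str(236) + '1'
bin_str(236) = bin_str(118) + '0'
bin_str(118) = bin_str(59) + '0'
bin_str(59) = bin_str(29) + '1'
bin_str(29) = bin_str(14) + '1'
bin_str(14) = bin_str(7) + '0'
bin_str(7) = bin_str(3) + '1'
bin_str(3) = bin_str(1) + '1'
bin_str(1) = '1'  (base case)
Concatenating: '1' + '1' + '1' + '0' + '1' + '1' + '0' + '0' + '1' + '1' + '1' + '1' + '0' = '1110110011110'

1110110011110


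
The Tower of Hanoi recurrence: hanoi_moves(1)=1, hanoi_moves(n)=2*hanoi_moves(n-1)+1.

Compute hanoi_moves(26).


hanoi_moves(26) = 2 * hanoi_moves(25) + 1
hanoi_moves(25) = 2 * hanoi_moves(24) + 1
hanoi_moves(24) = 2 * hanoi_moves(23) + 1
hanoi_moves(23) = 2 * hanoi_moves(22) + 1
hanoi_moves(22) = 2 * hanoi_moves(21) + 1
hanoi_moves(21) = 2 * hanoi_moves(20) + 1
hanoi_moves(20) = 2 * hanoi_moves(19) + 1
hanoi_moves(19) = 2 * hanoi_moves(18) + 1
hanoi_moves(18) = 2 * hanoi_moves(17) + 1
hanoi_moves(17) = 2 * hanoi_moves(16) + 1
hanoi_moves(16) = 2 * hanoi_moves(15) + 1
hanoi_moves(15) = 2 * hanoi_moves(14) + 1
hanoi_moves(14) = 2 * hanoi_moves(13) + 1
hanoi_moves(13) = 2 * hanoi_moves(12) + 1
hanoi_moves(12) = 2 * hanoi_moves(11) + 1
hanoi_moves(11) = 2 * hanoi_moves(10) + 1
hanoi_moves(10) = 2 * hanoi_moves(9) + 1
hanoi_moves(9) = 2 * hanoi_moves(8) + 1
hanoi_moves(8) = 2 * hanoi_moves(7) + 1
hanoi_moves(7) = 2 * hanoi_moves(6) + 1
hanoi_moves(6) = 2 * hanoi_moves(5) + 1
hanoi_moves(5) = 2 * hanoi_moves(4) + 1
hanoi_moves(4) = 2 * hanoi_moves(3) + 1
hanoi_moves(3) = 2 * hanoi_moves(2) + 1
hanoi_moves(2) = 2 * hanoi_moves(1) + 1
hanoi_moves(1) = 1  (base case)
hanoi_moves(2) = 2 * 1 + 1 = 3
hanoi_moves(3) = 2 * 3 + 1 = 7
hanoi_moves(4) = 2 * 7 + 1 = 15
hanoi_moves(5) = 2 * 15 + 1 = 31
hanoi_moves(6) = 2 * 31 + 1 = 63
hanoi_moves(7) = 2 * 63 + 1 = 127
hanoi_moves(8) = 2 * 127 + 1 = 255
hanoi_moves(9) = 2 * 255 + 1 = 511
hanoi_moves(10) = 2 * 511 + 1 = 1023
hanoi_moves(11) = 2 * 1023 + 1 = 2047
hanoi_moves(12) = 2 * 2047 + 1 = 4095
hanoi_moves(13) = 2 * 4095 + 1 = 8191
hanoi_moves(14) = 2 * 8191 + 1 = 16383
hanoi_moves(15) = 2 * 16383 + 1 = 32767
hanoi_moves(16) = 2 * 32767 + 1 = 65535
hanoi_moves(17) = 2 * 65535 + 1 = 131071
hanoi_moves(18) = 2 * 131071 + 1 = 262143
hanoi_moves(19) = 2 * 262143 + 1 = 524287
hanoi_moves(20) = 2 * 524287 + 1 = 1048575
hanoi_moves(21) = 2 * 1048575 + 1 = 2097151
hanoi_moves(22) = 2 * 2097151 + 1 = 4194303
hanoi_moves(23) = 2 * 4194303 + 1 = 8388607
hanoi_moves(24) = 2 * 8388607 + 1 = 16777215
hanoi_moves(25) = 2 * 16777215 + 1 = 33554431
hanoi_moves(26) = 2 * 33554431 + 1 = 67108863

67108863
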